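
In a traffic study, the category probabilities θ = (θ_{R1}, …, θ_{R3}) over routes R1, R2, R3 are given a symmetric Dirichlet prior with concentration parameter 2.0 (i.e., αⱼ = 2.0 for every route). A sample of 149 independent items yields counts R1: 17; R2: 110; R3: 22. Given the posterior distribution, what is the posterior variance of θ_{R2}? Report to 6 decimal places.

The Dirichlet prior is conjugate to the Multinomial likelihood: each posterior αⱼ = prior αⱼ + observed count nⱼ.
Posterior concentration: (19.0, 112.0, 24.0), total = 155.0.
Var[θ_j] = α_j(Σα−α_j)/((Σα)²(Σα+1)) = 112.0·43.0/(155.0²·156.0) = 0.001285.

0.001285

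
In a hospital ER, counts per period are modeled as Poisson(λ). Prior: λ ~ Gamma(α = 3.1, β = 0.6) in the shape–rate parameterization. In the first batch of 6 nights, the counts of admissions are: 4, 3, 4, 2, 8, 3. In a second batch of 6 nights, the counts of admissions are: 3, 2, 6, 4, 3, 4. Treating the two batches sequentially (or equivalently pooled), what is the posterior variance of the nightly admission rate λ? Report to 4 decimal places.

With a Gamma(shape α, rate β) prior, the Poisson likelihood is conjugate: the posterior is Gamma(α + ΣXᵢ, β + n).
Batch 1: sum of counts S = 24 over n = 6 nights.
After batch 1: Gamma(α+S, β+n) = Gamma(3.1+24, 0.6+6) = Gamma(27.1, 6.6).
Batch 2: sum of counts S = 22 over n = 6 nights.
After batch 2: Gamma(α+S, β+n) = Gamma(27.1+22, 6.6+6) = Gamma(49.1, 12.6).
Var = α/β² = 49.1/12.6² = 0.3093.

0.3093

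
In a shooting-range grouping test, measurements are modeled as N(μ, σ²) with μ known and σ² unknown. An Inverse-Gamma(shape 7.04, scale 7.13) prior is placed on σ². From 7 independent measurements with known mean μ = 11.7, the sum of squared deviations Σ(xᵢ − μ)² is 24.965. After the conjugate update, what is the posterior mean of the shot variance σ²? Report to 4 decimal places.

2.0558

With known mean μ and an Inverse-Gamma(α, β) prior on σ², the Normal likelihood is conjugate: posterior is Inv-Gamma(α + n/2, β + Σ(xᵢ−μ)²/2).
Posterior: Inv-Gamma(7.04 + 7/2, 7.13 + 24.965/2) = Inv-Gamma(10.54, 19.6125).
E[σ²|data] = β/(α−1) = 19.6125/9.54 = 2.0558.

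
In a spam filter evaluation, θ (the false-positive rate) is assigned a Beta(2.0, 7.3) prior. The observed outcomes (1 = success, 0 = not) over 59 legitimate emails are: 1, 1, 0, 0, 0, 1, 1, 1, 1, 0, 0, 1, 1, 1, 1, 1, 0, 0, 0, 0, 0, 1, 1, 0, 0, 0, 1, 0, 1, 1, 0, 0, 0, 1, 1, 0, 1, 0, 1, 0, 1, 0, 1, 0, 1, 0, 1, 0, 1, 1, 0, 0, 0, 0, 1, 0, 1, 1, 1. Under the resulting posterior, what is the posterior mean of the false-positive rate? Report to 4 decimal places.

0.4685

The Beta prior is conjugate to a Binomial/Bernoulli likelihood; the update adds successes to α and failures to β.
Posterior: Beta(α+k, β+n−k) = Beta(2.0+30, 7.3+29) = Beta(32.0, 36.3).
Posterior mean = α/(α+β) = 32.0/68.3 = 0.4685.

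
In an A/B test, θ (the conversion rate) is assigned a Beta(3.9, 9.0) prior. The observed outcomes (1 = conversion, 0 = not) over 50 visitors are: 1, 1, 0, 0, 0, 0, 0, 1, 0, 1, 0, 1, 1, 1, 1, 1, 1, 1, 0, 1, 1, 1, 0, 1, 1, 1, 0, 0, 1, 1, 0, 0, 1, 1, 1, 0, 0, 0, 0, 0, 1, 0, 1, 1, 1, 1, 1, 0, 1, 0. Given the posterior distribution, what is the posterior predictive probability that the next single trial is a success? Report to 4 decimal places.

The Beta prior is conjugate to a Binomial/Bernoulli likelihood; the update adds successes to α and failures to β.
Posterior: Beta(α+k, β+n−k) = Beta(3.9+29, 9.0+21) = Beta(32.9, 30.0).
For a single future Bernoulli trial, P(success | data) = α/(α+β) = 0.5231.

0.5231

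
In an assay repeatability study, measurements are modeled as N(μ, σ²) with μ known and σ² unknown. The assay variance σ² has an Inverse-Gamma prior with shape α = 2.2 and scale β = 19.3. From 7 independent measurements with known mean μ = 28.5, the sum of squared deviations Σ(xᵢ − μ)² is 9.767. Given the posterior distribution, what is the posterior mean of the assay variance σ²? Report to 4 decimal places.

With known mean μ and an Inverse-Gamma(α, β) prior on σ², the Normal likelihood is conjugate: posterior is Inv-Gamma(α + n/2, β + Σ(xᵢ−μ)²/2).
Posterior: Inv-Gamma(2.2 + 7/2, 19.3 + 9.767/2) = Inv-Gamma(5.70, 24.1835).
E[σ²|data] = β/(α−1) = 24.1835/4.70 = 5.1454.

5.1454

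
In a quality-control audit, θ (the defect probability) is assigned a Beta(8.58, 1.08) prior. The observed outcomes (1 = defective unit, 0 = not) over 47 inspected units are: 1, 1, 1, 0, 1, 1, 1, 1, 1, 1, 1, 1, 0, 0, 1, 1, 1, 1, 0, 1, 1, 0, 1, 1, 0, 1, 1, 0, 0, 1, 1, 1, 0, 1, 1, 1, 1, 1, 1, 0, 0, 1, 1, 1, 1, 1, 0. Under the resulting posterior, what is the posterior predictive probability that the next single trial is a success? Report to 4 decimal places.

The Beta prior is conjugate to a Binomial/Bernoulli likelihood; the update adds successes to α and failures to β.
Posterior: Beta(α+k, β+n−k) = Beta(8.58+35, 1.08+12) = Beta(43.58, 13.08).
For a single future Bernoulli trial, P(success | data) = α/(α+β) = 0.7691.

0.7691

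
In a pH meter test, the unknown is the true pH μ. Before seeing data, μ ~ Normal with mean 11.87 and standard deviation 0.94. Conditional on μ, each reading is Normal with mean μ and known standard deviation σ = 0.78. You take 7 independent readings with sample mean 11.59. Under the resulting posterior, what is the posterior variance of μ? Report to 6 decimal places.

For Normal data with known variance σ², a Normal(μ₀, σ₀²) prior on μ is conjugate. Posterior precision = 1/σ₀² + n/σ²; posterior mean is the precision-weighted average of μ₀ and x̄.
σ₀² = 0.94² = 0.8836, σ² = 0.78² = 0.6084; σ² + n·σ₀² = 0.6084 + 7·0.8836 = 6.7936.
Posterior precision = 1/σ₀² + n/σ² = 1/0.8836 + 7/0.6084 = (σ² + n·σ₀²)/(σ₀²σ²) = 6.7936/(0.8836·0.6084); posterior variance σₙ² = σ₀²σ²/(σ² + n·σ₀²) = 0.8836·0.6084/6.7936 = 0.079131.

0.079131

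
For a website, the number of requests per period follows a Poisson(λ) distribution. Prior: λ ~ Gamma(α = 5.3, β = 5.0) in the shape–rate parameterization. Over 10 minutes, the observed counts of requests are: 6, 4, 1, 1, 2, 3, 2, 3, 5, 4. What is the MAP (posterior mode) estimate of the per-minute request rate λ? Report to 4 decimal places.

With a Gamma(shape α, rate β) prior, the Poisson likelihood is conjugate: the posterior is Gamma(α + ΣXᵢ, β + n).
Sum of counts S = 31 over n = 10 minutes.
Posterior: Gamma(α+S, β+n) = Gamma(5.3+31, 5.0+10) = Gamma(36.3, 15.0).
Mode of Gamma(α,β) for α≥1 is (α−1)/β = 35.3/15.0 = 2.3533.

2.3533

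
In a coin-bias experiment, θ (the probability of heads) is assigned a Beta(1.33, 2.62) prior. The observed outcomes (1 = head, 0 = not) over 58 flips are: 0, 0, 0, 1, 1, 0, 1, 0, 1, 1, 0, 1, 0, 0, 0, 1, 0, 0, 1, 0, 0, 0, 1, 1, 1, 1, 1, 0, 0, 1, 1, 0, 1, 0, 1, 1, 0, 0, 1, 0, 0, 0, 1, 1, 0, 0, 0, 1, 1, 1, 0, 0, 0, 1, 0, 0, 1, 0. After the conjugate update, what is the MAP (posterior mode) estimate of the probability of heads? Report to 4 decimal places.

The Beta prior is conjugate to a Binomial/Bernoulli likelihood; the update adds successes to α and failures to β.
Posterior: Beta(α+k, β+n−k) = Beta(1.33+26, 2.62+32) = Beta(27.33, 34.62).
Mode of Beta(a,b) for a,b>1 is (a−1)/(a+b−2) = 26.33/59.95 = 0.4392.

0.4392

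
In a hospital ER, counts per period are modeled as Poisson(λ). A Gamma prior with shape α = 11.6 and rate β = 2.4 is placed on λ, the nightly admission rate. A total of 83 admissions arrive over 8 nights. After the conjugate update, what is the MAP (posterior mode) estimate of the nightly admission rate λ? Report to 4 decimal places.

9.0000

With a Gamma(shape α, rate β) prior, the Poisson likelihood is conjugate: the posterior is Gamma(α + ΣXᵢ, β + n).
Posterior: Gamma(α+S, β+n) = Gamma(11.6+83, 2.4+8) = Gamma(94.6, 10.4).
Mode of Gamma(α,β) for α≥1 is (α−1)/β = 93.6/10.4 = 9.0000.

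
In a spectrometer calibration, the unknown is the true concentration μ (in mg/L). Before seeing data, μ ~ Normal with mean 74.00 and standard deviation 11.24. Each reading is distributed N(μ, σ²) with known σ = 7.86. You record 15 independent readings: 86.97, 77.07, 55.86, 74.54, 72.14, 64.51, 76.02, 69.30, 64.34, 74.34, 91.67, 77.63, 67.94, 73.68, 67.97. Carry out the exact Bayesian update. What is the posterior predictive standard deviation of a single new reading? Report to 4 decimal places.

For Normal data with known variance σ², a Normal(μ₀, σ₀²) prior on μ is conjugate. Posterior precision = 1/σ₀² + n/σ²; posterior mean is the precision-weighted average of μ₀ and x̄.
σ₀² = 11.24² = 126.3376, σ² = 7.86² = 61.7796; σ² + n·σ₀² = 61.7796 + 15·126.3376 = 1956.8436.
Posterior precision = 1/σ₀² + n/σ² = 1/126.3376 + 15/61.7796 = (σ² + n·σ₀²)/(σ₀²σ²) = 1956.8436/(126.3376·61.7796); posterior variance σₙ² = σ₀²σ²/(σ² + n·σ₀²) = 126.3376·61.7796/1956.8436 = 3.988610.
Predictive variance for one new observation = σₙ² + σ² = 126.3376·61.7796/1956.8436 + 61.7796 = σ²·(σ₀² + 1956.8436)/1956.8436 = 61.7796·2083.1812/1956.8436 = 65.768210; SD = √(61.7796·2083.1812/1956.8436) = 8.1098.

8.1098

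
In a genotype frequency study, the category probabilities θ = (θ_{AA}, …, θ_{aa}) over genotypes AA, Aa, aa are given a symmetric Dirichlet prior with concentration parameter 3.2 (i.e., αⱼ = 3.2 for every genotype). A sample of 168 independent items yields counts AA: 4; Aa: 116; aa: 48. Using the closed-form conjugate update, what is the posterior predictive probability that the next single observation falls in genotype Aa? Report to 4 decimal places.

The Dirichlet prior is conjugate to the Multinomial likelihood: each posterior αⱼ = prior αⱼ + observed count nⱼ.
Posterior concentration: (7.2, 119.2, 51.2), total = 177.6.
P(next = Aa | data) = α_{Aa}/Σα = 0.6712.

0.6712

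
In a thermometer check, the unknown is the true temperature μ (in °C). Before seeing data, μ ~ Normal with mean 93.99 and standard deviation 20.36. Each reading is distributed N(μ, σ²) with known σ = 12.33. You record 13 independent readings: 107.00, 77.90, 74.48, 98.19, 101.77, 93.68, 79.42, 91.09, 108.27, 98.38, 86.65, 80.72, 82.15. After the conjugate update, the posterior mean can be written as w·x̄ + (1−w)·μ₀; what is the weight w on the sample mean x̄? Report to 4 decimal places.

0.9726

For Normal data with known variance σ², a Normal(μ₀, σ₀²) prior on μ is conjugate. Posterior precision = 1/σ₀² + n/σ²; posterior mean is the precision-weighted average of μ₀ and x̄.
σ₀² = 20.36² = 414.5296, σ² = 12.33² = 152.0289. Prior precision 1/σ₀² = 1/414.5296; data precision n/σ² = 13/152.0289.
w = (n/σ²)/(1/σ₀² + n/σ²) = n·σ₀²/(σ² + n·σ₀²) = 13·414.5296/(152.0289 + 13·414.5296) = 5388.8848/5540.9137 = 0.9726.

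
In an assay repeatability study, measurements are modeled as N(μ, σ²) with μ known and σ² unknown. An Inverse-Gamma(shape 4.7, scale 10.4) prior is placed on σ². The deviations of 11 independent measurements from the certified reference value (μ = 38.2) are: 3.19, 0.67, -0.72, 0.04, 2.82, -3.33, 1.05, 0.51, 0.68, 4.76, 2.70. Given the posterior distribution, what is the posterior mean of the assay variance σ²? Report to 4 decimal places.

With known mean μ and an Inverse-Gamma(α, β) prior on σ², the Normal likelihood is conjugate: posterior is Inv-Gamma(α + n/2, β + Σ(xᵢ−μ)²/2).
Σ(xᵢ−μ)² = (3.19)² + (0.67)² + (-0.72)² + (0.04)² + (2.82)² + (-3.33)² + (1.05)² + (0.51)² + (0.68)² + (4.76)² + (2.70)² = 61.9589.
Posterior: Inv-Gamma(4.7 + 11/2, 10.4 + 61.9589/2) = Inv-Gamma(10.20, 41.37945).
E[σ²|data] = β/(α−1) = 41.37945/9.20 = 4.4978.

4.4978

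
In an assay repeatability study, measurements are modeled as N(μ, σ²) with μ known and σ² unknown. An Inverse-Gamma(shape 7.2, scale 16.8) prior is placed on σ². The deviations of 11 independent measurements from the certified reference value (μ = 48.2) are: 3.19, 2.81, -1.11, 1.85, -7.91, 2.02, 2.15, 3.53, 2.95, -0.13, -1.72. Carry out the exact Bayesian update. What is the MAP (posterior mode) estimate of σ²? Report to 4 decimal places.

5.5378

With known mean μ and an Inverse-Gamma(α, β) prior on σ², the Normal likelihood is conjugate: posterior is Inv-Gamma(α + n/2, β + Σ(xᵢ−μ)²/2).
Σ(xᵢ−μ)² = (3.19)² + (2.81)² + (-1.11)² + (1.85)² + (-7.91)² + (2.02)² + (2.15)² + (3.53)² + (2.95)² + (-0.13)² + (-1.72)² = 118.1365.
Posterior: Inv-Gamma(7.2 + 11/2, 16.8 + 118.1365/2) = Inv-Gamma(12.70, 75.86825).
Mode = β/(α+1) = 75.86825/13.70 = 5.5378.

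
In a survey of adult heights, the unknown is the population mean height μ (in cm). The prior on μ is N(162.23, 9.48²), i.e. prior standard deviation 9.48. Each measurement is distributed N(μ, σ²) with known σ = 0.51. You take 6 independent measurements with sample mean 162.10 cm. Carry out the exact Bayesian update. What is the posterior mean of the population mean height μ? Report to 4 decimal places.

For Normal data with known variance σ², a Normal(μ₀, σ₀²) prior on μ is conjugate. Posterior precision = 1/σ₀² + n/σ²; posterior mean is the precision-weighted average of μ₀ and x̄.
n·x̄ = 6·162.10 = 972.6.
σ₀² = 9.48² = 89.8704, σ² = 0.51² = 0.2601; σ² + n·σ₀² = 0.2601 + 6·89.8704 = 539.4825.
Posterior mean = (μ₀/σ₀² + n·x̄/σ²)/(1/σ₀² + n/σ²) = (σ²·μ₀ + σ₀²·n·x̄)/(σ² + n·σ₀²) = (0.2601·162.23 + 89.8704·972.6)/539.4825 = 87450.147063/539.4825 = 162.1001.

162.1001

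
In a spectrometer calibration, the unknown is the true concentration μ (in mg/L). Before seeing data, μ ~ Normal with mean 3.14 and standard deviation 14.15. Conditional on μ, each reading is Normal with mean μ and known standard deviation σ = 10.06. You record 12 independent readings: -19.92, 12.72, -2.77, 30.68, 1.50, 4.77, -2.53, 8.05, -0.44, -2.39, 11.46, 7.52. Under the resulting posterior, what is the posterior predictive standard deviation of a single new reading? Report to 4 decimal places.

For Normal data with known variance σ², a Normal(μ₀, σ₀²) prior on μ is conjugate. Posterior precision = 1/σ₀² + n/σ²; posterior mean is the precision-weighted average of μ₀ and x̄.
σ₀² = 14.15² = 200.2225, σ² = 10.06² = 101.2036; σ² + n·σ₀² = 101.2036 + 12·200.2225 = 2503.8736.
Posterior precision = 1/σ₀² + n/σ² = 1/200.2225 + 12/101.2036 = (σ² + n·σ₀²)/(σ₀²σ²) = 2503.8736/(200.2225·101.2036); posterior variance σₙ² = σ₀²σ²/(σ² + n·σ₀²) = 200.2225·101.2036/2503.8736 = 8.092756.
Predictive variance for one new observation = σₙ² + σ² = 200.2225·101.2036/2503.8736 + 101.2036 = σ²·(σ₀² + 2503.8736)/2503.8736 = 101.2036·2704.0961/2503.8736 = 109.296356; SD = √(101.2036·2704.0961/2503.8736) = 10.4545.

10.4545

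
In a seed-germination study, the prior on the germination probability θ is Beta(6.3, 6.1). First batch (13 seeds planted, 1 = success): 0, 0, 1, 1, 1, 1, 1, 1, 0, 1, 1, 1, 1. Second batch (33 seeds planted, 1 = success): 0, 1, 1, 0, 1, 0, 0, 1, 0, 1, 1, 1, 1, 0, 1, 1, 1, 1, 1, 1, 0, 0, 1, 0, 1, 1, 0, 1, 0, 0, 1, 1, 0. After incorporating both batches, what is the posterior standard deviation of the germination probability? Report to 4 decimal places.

The Beta prior is conjugate to a Binomial/Bernoulli likelihood; the update adds successes to α and failures to β.
After batch 1: Beta(6.3+10, 6.1+3) = Beta(16.3, 9.1).
After batch 2: Beta(16.3+20, 9.1+13) = Beta(36.3, 22.1).
Var = αβ/((α+β)²(α+β+1)) = 36.3·22.1/(58.4²·59.4) = 0.00395992; SD = √0.00395992 = 0.0629.

0.0629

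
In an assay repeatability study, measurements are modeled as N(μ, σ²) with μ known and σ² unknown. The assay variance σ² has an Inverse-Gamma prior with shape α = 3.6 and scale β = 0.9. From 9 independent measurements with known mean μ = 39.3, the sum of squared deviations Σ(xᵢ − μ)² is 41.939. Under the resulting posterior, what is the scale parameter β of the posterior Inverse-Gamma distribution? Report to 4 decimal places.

With known mean μ and an Inverse-Gamma(α, β) prior on σ², the Normal likelihood is conjugate: posterior is Inv-Gamma(α + n/2, β + Σ(xᵢ−μ)²/2).
Posterior: Inv-Gamma(3.6 + 9/2, 0.9 + 41.939/2) = Inv-Gamma(8.10, 21.8695).
Posterior β = 21.8695.

21.8695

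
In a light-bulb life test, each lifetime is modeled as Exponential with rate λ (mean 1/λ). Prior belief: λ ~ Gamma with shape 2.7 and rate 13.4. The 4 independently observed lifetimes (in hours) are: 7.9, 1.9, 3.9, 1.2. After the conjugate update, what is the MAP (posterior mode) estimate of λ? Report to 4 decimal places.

0.2014

With a Gamma(shape α, rate β) prior on the exponential rate λ, the posterior after n observations with total T = Σxᵢ is Gamma(α+n, β+T).
Sum of observations T = 14.9 hours; n = 4.
Posterior: Gamma(2.7+4, 13.4+14.9) = Gamma(6.7, 28.3).
Mode = (α−1)/β = 0.2014.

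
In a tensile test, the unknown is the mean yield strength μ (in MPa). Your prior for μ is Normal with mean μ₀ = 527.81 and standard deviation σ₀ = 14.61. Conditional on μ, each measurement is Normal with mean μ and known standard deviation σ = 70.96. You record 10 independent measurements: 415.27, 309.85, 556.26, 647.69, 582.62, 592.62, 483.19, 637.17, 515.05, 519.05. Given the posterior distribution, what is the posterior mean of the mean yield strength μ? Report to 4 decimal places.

527.2345

For Normal data with known variance σ², a Normal(μ₀, σ₀²) prior on μ is conjugate. Posterior precision = 1/σ₀² + n/σ²; posterior mean is the precision-weighted average of μ₀ and x̄.
Σxᵢ = 415.27 + 309.85 + 556.26 + 647.69 + 582.62 + 592.62 + 483.19 + 637.17 + 515.05 + 519.05 = 5258.77, so n·x̄ = 5258.77.
σ₀² = 14.61² = 213.4521, σ² = 70.96² = 5035.3216; σ² + n·σ₀² = 5035.3216 + 10·213.4521 = 7169.8426.
Posterior mean = (μ₀/σ₀² + n·x̄/σ²)/(1/σ₀² + n/σ²) = (σ²·μ₀ + σ₀²·n·x̄)/(σ² + n·σ₀²) = (5035.3216·527.81 + 213.4521·5258.77)/7169.8426 = 3780188.593613/7169.8426 = 527.2345.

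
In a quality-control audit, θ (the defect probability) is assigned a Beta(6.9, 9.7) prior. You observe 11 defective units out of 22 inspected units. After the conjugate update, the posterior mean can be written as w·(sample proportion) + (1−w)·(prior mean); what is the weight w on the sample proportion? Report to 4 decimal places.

0.5699

The Beta prior is conjugate to a Binomial/Bernoulli likelihood; the update adds successes to α and failures to β.
Posterior mean = (α₀+k)/(α₀+β₀+n) = [n/(α₀+β₀+n)]·(k/n) + [(α₀+β₀)/(α₀+β₀+n)]·α₀/(α₀+β₀), so only n and the prior enter the weight.
The weight on the data is w = n/(α₀+β₀+n) = 22/(6.9+9.7+22) = 22/38.6 = 0.5699.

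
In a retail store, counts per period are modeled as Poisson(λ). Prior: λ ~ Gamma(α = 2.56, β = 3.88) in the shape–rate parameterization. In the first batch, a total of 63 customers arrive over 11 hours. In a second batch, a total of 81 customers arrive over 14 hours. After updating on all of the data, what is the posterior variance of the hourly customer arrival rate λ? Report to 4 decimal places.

With a Gamma(shape α, rate β) prior, the Poisson likelihood is conjugate: the posterior is Gamma(α + ΣXᵢ, β + n).
After batch 1: Gamma(α+S, β+n) = Gamma(2.56+63, 3.88+11) = Gamma(65.56, 14.88).
After batch 2: Gamma(α+S, β+n) = Gamma(65.56+81, 14.88+14) = Gamma(146.56, 28.88).
Var = α/β² = 146.56/28.88² = 0.1757.

0.1757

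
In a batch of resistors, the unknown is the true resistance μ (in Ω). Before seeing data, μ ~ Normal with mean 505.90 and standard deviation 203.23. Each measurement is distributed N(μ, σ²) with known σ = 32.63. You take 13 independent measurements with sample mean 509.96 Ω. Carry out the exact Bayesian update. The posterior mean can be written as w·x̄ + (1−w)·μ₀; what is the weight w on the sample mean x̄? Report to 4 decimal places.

0.9980

For Normal data with known variance σ², a Normal(μ₀, σ₀²) prior on μ is conjugate. Posterior precision = 1/σ₀² + n/σ²; posterior mean is the precision-weighted average of μ₀ and x̄.
σ₀² = 203.23² = 41302.4329, σ² = 32.63² = 1064.7169. Prior precision 1/σ₀² = 1/41302.4329; data precision n/σ² = 13/1064.7169.
w = (n/σ²)/(1/σ₀² + n/σ²) = n·σ₀²/(σ² + n·σ₀²) = 13·41302.4329/(1064.7169 + 13·41302.4329) = 536931.6277/537996.3446 = 0.9980.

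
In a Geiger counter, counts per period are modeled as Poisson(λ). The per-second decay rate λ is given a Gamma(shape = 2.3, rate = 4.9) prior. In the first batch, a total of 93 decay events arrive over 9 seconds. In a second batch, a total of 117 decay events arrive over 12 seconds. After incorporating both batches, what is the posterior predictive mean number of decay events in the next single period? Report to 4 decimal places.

8.1969

With a Gamma(shape α, rate β) prior, the Poisson likelihood is conjugate: the posterior is Gamma(α + ΣXᵢ, β + n).
After batch 1: Gamma(α+S, β+n) = Gamma(2.3+93, 4.9+9) = Gamma(95.3, 13.9).
After batch 2: Gamma(α+S, β+n) = Gamma(95.3+117, 13.9+12) = Gamma(212.3, 25.9).
The predictive distribution for one future period is NegBinom with mean α/β = 8.1969.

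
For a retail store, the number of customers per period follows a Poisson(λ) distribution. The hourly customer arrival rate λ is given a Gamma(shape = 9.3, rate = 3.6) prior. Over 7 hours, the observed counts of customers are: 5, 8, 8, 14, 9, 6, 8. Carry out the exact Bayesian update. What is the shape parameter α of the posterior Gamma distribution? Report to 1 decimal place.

With a Gamma(shape α, rate β) prior, the Poisson likelihood is conjugate: the posterior is Gamma(α + ΣXᵢ, β + n).
Sum of counts S = 58 over n = 7 hours.
Posterior: Gamma(α+S, β+n) = Gamma(9.3+58, 3.6+7) = Gamma(67.3, 10.6).
Posterior α = 67.3.

67.3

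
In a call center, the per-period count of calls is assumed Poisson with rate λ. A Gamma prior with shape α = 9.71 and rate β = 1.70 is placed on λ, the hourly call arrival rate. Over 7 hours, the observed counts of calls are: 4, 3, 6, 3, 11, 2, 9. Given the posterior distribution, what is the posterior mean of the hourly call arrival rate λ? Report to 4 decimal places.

With a Gamma(shape α, rate β) prior, the Poisson likelihood is conjugate: the posterior is Gamma(α + ΣXᵢ, β + n).
Sum of counts S = 38 over n = 7 hours.
Posterior: Gamma(α+S, β+n) = Gamma(9.71+38, 1.70+7) = Gamma(47.71, 8.70).
Posterior mean = α/β = 47.71/8.70 = 5.4839.

5.4839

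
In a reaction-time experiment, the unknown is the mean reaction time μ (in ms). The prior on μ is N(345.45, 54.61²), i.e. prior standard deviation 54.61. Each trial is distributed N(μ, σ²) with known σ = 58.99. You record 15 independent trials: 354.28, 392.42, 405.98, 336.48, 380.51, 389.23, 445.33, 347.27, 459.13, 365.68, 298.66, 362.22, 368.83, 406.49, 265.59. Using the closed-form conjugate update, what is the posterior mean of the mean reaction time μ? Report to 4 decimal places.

369.9662

For Normal data with known variance σ², a Normal(μ₀, σ₀²) prior on μ is conjugate. Posterior precision = 1/σ₀² + n/σ²; posterior mean is the precision-weighted average of μ₀ and x̄.
Σxᵢ = 354.28 + 392.42 + 405.98 + 336.48 + 380.51 + 389.23 + 445.33 + 347.27 + 459.13 + 365.68 + 298.66 + 362.22 + 368.83 + 406.49 + 265.59 = 5578.1, so n·x̄ = 5578.1.
σ₀² = 54.61² = 2982.2521, σ² = 58.99² = 3479.8201; σ² + n·σ₀² = 3479.8201 + 15·2982.2521 = 48213.6016.
Posterior mean = (μ₀/σ₀² + n·x̄/σ²)/(1/σ₀² + n/σ²) = (σ²·μ₀ + σ₀²·n·x̄)/(σ² + n·σ₀²) = (3479.8201·345.45 + 2982.2521·5578.1)/48213.6016 = 17837404.292555/48213.6016 = 369.9662.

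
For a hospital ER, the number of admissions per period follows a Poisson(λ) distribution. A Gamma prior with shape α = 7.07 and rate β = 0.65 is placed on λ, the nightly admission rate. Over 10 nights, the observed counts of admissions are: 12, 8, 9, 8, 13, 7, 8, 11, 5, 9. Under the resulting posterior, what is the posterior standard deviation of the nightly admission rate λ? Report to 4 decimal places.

With a Gamma(shape α, rate β) prior, the Poisson likelihood is conjugate: the posterior is Gamma(α + ΣXᵢ, β + n).
Sum of counts S = 90 over n = 10 nights.
Posterior: Gamma(α+S, β+n) = Gamma(7.07+90, 0.65+10) = Gamma(97.07, 10.65).
SD = √α/β = √97.07/10.65 = 0.9251.

0.9251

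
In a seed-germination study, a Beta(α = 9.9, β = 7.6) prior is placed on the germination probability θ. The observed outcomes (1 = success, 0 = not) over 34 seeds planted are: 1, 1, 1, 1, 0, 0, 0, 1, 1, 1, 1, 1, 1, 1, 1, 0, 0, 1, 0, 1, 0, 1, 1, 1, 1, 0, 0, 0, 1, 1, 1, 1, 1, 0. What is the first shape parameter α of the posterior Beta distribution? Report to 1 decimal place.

The Beta prior is conjugate to a Binomial/Bernoulli likelihood; the update adds successes to α and failures to β.
Posterior: Beta(α+k, β+n−k) = Beta(9.9+23, 7.6+11) = Beta(32.9, 18.6).
Posterior α = 32.9.

32.9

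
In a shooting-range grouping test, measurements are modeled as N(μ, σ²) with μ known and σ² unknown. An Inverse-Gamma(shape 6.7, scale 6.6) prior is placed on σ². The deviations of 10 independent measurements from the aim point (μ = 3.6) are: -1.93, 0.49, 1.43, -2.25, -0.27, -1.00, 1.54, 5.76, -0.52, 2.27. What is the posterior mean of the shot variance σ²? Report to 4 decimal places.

With known mean μ and an Inverse-Gamma(α, β) prior on σ², the Normal likelihood is conjugate: posterior is Inv-Gamma(α + n/2, β + Σ(xᵢ−μ)²/2).
Σ(xᵢ−μ)² = (-1.93)² + (0.49)² + (1.43)² + (-2.25)² + (-0.27)² + (-1.00)² + (1.54)² + (5.76)² + (-0.52)² + (2.27)² = 53.1178.
Posterior: Inv-Gamma(6.7 + 10/2, 6.6 + 53.1178/2) = Inv-Gamma(11.70, 33.15890).
E[σ²|data] = β/(α−1) = 33.15890/10.70 = 3.0990.

3.0990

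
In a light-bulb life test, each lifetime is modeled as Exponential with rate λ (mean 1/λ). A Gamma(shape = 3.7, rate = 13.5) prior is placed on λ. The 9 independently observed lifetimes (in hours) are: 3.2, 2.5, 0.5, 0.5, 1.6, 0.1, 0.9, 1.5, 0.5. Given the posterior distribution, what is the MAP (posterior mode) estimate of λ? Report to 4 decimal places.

0.4718

With a Gamma(shape α, rate β) prior on the exponential rate λ, the posterior after n observations with total T = Σxᵢ is Gamma(α+n, β+T).
Sum of observations T = 11.3 hours; n = 9.
Posterior: Gamma(3.7+9, 13.5+11.3) = Gamma(12.7, 24.8).
Mode = (α−1)/β = 0.4718.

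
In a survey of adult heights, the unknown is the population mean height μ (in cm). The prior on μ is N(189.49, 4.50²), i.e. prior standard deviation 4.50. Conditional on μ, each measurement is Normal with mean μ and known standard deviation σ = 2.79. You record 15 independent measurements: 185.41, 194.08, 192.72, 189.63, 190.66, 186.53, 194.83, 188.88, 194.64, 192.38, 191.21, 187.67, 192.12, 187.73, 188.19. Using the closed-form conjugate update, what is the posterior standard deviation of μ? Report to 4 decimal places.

0.7113

For Normal data with known variance σ², a Normal(μ₀, σ₀²) prior on μ is conjugate. Posterior precision = 1/σ₀² + n/σ²; posterior mean is the precision-weighted average of μ₀ and x̄.
σ₀² = 4.50² = 20.25, σ² = 2.79² = 7.7841; σ² + n·σ₀² = 7.7841 + 15·20.25 = 311.5341.
Posterior precision = 1/σ₀² + n/σ² = 1/20.25 + 15/7.7841 = (σ² + n·σ₀²)/(σ₀²σ²) = 311.5341/(20.25·7.7841); posterior variance σₙ² = σ₀²σ²/(σ² + n·σ₀²) = 20.25·7.7841/311.5341 = 0.505974.
Posterior SD = √σₙ² = √(20.25·7.7841/311.5341) = 0.7113.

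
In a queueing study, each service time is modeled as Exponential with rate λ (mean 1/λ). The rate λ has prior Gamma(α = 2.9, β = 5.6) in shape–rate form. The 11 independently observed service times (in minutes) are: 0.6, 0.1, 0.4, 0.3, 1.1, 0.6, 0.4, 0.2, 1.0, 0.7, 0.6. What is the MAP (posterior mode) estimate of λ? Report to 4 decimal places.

With a Gamma(shape α, rate β) prior on the exponential rate λ, the posterior after n observations with total T = Σxᵢ is Gamma(α+n, β+T).
Sum of observations T = 6.0 minutes; n = 11.
Posterior: Gamma(2.9+11, 5.6+6.0) = Gamma(13.9, 11.6).
Mode = (α−1)/β = 1.1121.

1.1121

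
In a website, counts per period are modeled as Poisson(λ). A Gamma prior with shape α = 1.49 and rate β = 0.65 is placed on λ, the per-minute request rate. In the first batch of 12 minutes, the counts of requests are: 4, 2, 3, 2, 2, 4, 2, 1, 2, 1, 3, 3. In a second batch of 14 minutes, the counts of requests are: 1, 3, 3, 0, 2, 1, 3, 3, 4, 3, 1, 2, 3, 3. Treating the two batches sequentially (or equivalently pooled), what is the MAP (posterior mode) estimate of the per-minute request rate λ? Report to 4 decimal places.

2.3073

With a Gamma(shape α, rate β) prior, the Poisson likelihood is conjugate: the posterior is Gamma(α + ΣXᵢ, β + n).
Batch 1: sum of counts S = 29 over n = 12 minutes.
After batch 1: Gamma(α+S, β+n) = Gamma(1.49+29, 0.65+12) = Gamma(30.49, 12.65).
Batch 2: sum of counts S = 32 over n = 14 minutes.
After batch 2: Gamma(α+S, β+n) = Gamma(30.49+32, 12.65+14) = Gamma(62.49, 26.65).
Mode of Gamma(α,β) for α≥1 is (α−1)/β = 61.49/26.65 = 2.3073.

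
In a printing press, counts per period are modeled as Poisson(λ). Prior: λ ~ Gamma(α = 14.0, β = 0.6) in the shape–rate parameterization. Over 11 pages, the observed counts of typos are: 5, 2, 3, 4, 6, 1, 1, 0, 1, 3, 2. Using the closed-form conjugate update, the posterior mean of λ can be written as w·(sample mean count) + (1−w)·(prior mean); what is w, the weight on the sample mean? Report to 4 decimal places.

0.9483

With a Gamma(shape α, rate β) prior, the Poisson likelihood is conjugate: the posterior is Gamma(α + ΣXᵢ, β + n).
Posterior mean = (α₀+S)/(β₀+n) = [n/(β₀+n)]·(S/n) + [β₀/(β₀+n)]·(α₀/β₀), so only n and β₀ enter the weight.
Weight on data w = n/(β₀+n) = 11/(0.6+11) = 11/11.6 = 0.9483.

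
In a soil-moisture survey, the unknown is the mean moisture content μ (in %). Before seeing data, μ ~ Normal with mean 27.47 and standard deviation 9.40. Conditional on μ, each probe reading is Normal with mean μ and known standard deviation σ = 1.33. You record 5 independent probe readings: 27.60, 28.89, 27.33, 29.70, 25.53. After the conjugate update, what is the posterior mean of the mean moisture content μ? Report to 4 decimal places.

27.8086

For Normal data with known variance σ², a Normal(μ₀, σ₀²) prior on μ is conjugate. Posterior precision = 1/σ₀² + n/σ²; posterior mean is the precision-weighted average of μ₀ and x̄.
Σxᵢ = 27.60 + 28.89 + 27.33 + 29.70 + 25.53 = 139.05, so n·x̄ = 139.05.
σ₀² = 9.40² = 88.36, σ² = 1.33² = 1.7689; σ² + n·σ₀² = 1.7689 + 5·88.36 = 443.5689.
Posterior mean = (μ₀/σ₀² + n·x̄/σ²)/(1/σ₀² + n/σ²) = (σ²·μ₀ + σ₀²·n·x̄)/(σ² + n·σ₀²) = (1.7689·27.47 + 88.36·139.05)/443.5689 = 12335.049683/443.5689 = 27.8086.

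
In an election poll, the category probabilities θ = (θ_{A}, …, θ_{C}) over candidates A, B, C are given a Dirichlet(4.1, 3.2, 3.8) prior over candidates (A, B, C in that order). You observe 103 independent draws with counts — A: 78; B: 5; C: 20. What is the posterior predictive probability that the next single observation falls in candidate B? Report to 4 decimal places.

The Dirichlet prior is conjugate to the Multinomial likelihood: each posterior αⱼ = prior αⱼ + observed count nⱼ.
Posterior concentration: (82.1, 8.2, 23.8), total = 114.1.
P(next = B | data) = α_{B}/Σα = 0.0719.

0.0719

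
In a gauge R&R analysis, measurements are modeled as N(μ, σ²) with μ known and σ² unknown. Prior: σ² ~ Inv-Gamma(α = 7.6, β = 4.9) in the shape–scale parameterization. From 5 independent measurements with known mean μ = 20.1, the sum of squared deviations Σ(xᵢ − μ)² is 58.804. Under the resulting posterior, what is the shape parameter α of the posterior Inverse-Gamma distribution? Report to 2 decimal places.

10.10

With known mean μ and an Inverse-Gamma(α, β) prior on σ², the Normal likelihood is conjugate: posterior is Inv-Gamma(α + n/2, β + Σ(xᵢ−μ)²/2).
Posterior: Inv-Gamma(7.6 + 5/2, 4.9 + 58.804/2) = Inv-Gamma(10.10, 34.3020).
Posterior α = 10.10.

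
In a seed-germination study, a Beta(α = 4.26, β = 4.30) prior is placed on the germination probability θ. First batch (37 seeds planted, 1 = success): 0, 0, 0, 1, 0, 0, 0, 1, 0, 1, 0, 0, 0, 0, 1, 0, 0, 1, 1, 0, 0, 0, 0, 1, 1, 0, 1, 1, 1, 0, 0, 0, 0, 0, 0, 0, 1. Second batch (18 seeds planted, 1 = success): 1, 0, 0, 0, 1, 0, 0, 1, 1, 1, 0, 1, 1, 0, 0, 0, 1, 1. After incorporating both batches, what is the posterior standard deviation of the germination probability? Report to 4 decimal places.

0.0609

The Beta prior is conjugate to a Binomial/Bernoulli likelihood; the update adds successes to α and failures to β.
After batch 1: Beta(4.26+12, 4.30+25) = Beta(16.26, 29.30).
After batch 2: Beta(16.26+9, 29.30+9) = Beta(25.26, 38.30).
Var = αβ/((α+β)²(α+β+1)) = 25.26·38.30/(63.56²·64.56) = 0.00370938; SD = √0.00370938 = 0.0609.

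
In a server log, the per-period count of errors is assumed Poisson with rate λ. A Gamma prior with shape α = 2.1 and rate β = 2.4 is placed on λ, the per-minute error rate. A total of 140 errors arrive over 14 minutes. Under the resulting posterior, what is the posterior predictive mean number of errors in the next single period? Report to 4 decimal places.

8.6646

With a Gamma(shape α, rate β) prior, the Poisson likelihood is conjugate: the posterior is Gamma(α + ΣXᵢ, β + n).
Posterior: Gamma(α+S, β+n) = Gamma(2.1+140, 2.4+14) = Gamma(142.1, 16.4).
The predictive distribution for one future period is NegBinom with mean α/β = 8.6646.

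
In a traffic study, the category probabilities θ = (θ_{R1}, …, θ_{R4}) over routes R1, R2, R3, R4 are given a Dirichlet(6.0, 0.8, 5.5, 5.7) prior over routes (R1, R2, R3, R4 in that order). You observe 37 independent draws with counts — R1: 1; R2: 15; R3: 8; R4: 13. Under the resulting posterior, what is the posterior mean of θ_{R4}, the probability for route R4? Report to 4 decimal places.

The Dirichlet prior is conjugate to the Multinomial likelihood: each posterior αⱼ = prior αⱼ + observed count nⱼ.
Posterior concentration: (7.0, 15.8, 13.5, 18.7), total = 55.0.
E[θ_{R4}|data] = α_{R4}/Σα = 18.7/55.0 = 0.3400.

0.3400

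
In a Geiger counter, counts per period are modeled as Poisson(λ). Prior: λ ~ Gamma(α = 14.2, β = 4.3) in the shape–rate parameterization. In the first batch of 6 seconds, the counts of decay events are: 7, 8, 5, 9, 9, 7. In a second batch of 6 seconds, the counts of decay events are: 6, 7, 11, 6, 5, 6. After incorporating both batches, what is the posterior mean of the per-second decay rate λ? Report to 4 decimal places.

With a Gamma(shape α, rate β) prior, the Poisson likelihood is conjugate: the posterior is Gamma(α + ΣXᵢ, β + n).
Batch 1: sum of counts S = 45 over n = 6 seconds.
After batch 1: Gamma(α+S, β+n) = Gamma(14.2+45, 4.3+6) = Gamma(59.2, 10.3).
Batch 2: sum of counts S = 41 over n = 6 seconds.
After batch 2: Gamma(α+S, β+n) = Gamma(59.2+41, 10.3+6) = Gamma(100.2, 16.3).
Posterior mean = α/β = 100.2/16.3 = 6.1472.

6.1472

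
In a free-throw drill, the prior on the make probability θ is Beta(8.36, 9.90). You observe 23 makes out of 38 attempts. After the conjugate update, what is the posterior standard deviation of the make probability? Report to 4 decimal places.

0.0656

The Beta prior is conjugate to a Binomial/Bernoulli likelihood; the update adds successes to α and failures to β.
Posterior: Beta(α+k, β+n−k) = Beta(8.36+23, 9.90+15) = Beta(31.36, 24.90).
Var = αβ/((α+β)²(α+β+1)) = 31.36·24.90/(56.26²·57.26) = 0.00430849; SD = √0.00430849 = 0.0656.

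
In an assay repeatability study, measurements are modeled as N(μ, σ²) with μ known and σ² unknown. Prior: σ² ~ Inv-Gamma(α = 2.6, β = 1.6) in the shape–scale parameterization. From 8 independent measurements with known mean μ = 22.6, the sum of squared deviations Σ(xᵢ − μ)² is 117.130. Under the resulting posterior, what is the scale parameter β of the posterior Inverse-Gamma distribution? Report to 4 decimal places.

60.1650

With known mean μ and an Inverse-Gamma(α, β) prior on σ², the Normal likelihood is conjugate: posterior is Inv-Gamma(α + n/2, β + Σ(xᵢ−μ)²/2).
Posterior: Inv-Gamma(2.6 + 8/2, 1.6 + 117.130/2) = Inv-Gamma(6.60, 60.1650).
Posterior β = 60.1650.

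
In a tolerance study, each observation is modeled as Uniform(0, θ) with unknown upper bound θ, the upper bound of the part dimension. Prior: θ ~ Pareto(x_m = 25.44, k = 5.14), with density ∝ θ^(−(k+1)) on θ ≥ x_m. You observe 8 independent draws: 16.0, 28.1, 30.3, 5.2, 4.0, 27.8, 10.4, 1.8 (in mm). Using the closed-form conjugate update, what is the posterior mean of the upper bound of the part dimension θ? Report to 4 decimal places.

A Pareto(scale x_m, shape k) prior on the upper bound θ of Uniform(0, θ) is conjugate: posterior is Pareto(max(x_m, max xᵢ), k + n).
Sample maximum = 30.3; prior scale x_m = 25.44 → posterior scale = max = 30.30.
Posterior shape = 5.14 + 8 = 13.14.
E[θ|data] = k·x_m/(k−1) = 13.14·30.30/12.14 = 32.7959.

32.7959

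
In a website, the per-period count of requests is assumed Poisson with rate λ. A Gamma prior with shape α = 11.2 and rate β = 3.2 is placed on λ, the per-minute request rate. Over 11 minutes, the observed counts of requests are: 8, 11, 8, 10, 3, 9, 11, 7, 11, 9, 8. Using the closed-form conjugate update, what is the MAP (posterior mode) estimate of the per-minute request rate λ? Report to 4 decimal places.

With a Gamma(shape α, rate β) prior, the Poisson likelihood is conjugate: the posterior is Gamma(α + ΣXᵢ, β + n).
Sum of counts S = 95 over n = 11 minutes.
Posterior: Gamma(α+S, β+n) = Gamma(11.2+95, 3.2+11) = Gamma(106.2, 14.2).
Mode of Gamma(α,β) for α≥1 is (α−1)/β = 105.2/14.2 = 7.4085.

7.4085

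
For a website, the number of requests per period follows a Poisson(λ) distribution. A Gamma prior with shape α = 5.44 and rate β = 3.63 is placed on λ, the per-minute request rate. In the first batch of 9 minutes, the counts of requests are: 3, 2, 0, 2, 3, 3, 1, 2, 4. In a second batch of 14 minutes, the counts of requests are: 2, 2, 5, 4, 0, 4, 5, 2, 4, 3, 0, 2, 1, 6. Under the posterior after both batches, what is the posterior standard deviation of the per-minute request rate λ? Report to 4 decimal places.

With a Gamma(shape α, rate β) prior, the Poisson likelihood is conjugate: the posterior is Gamma(α + ΣXᵢ, β + n).
Batch 1: sum of counts S = 20 over n = 9 minutes.
After batch 1: Gamma(α+S, β+n) = Gamma(5.44+20, 3.63+9) = Gamma(25.44, 12.63).
Batch 2: sum of counts S = 40 over n = 14 minutes.
After batch 2: Gamma(α+S, β+n) = Gamma(25.44+40, 12.63+14) = Gamma(65.44, 26.63).
SD = √α/β = √65.44/26.63 = 0.3038.

0.3038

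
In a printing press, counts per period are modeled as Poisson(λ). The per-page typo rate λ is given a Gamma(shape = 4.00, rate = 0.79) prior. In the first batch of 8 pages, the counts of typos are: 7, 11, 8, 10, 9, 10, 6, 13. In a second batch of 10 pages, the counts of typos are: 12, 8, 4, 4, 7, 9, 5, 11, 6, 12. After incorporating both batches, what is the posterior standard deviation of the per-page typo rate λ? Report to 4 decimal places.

0.6647

With a Gamma(shape α, rate β) prior, the Poisson likelihood is conjugate: the posterior is Gamma(α + ΣXᵢ, β + n).
Batch 1: sum of counts S = 74 over n = 8 pages.
After batch 1: Gamma(α+S, β+n) = Gamma(4.00+74, 0.79+8) = Gamma(78.00, 8.79).
Batch 2: sum of counts S = 78 over n = 10 pages.
After batch 2: Gamma(α+S, β+n) = Gamma(78.00+78, 8.79+10) = Gamma(156.00, 18.79).
SD = √α/β = √156.00/18.79 = 0.6647.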